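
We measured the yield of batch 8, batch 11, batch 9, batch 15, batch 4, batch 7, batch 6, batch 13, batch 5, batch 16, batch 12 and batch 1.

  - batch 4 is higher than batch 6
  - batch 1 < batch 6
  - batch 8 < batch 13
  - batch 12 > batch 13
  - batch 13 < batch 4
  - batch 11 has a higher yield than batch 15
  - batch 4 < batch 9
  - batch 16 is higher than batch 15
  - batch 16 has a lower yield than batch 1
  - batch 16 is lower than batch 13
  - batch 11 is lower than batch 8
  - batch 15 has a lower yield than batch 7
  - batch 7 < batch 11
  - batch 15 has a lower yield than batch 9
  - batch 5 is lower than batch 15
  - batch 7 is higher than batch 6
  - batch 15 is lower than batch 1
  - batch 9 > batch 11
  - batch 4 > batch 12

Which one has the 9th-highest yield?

batch 1

Chaining the given pairs: batch 5 < batch 15 < batch 16 < batch 1 < batch 6 < batch 7 < batch 11 < batch 8 < batch 13 < batch 12 < batch 4 < batch 9.
Counting 9 from the largest end gives batch 1.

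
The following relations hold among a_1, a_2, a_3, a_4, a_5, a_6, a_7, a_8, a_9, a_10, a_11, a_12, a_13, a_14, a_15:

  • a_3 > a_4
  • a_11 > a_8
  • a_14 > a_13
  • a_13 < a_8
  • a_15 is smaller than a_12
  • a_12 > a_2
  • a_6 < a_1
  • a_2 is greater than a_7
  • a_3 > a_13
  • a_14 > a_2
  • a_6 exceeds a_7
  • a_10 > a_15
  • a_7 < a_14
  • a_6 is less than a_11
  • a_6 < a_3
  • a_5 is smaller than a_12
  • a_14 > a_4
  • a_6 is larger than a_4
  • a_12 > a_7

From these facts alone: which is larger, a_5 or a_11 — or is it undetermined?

undetermined

Following every chain through a_5: above a_5 we get a_12.
a_11 is not reached, and no chain runs the other way from a_11 to a_5.
So the given relations leave the order of a_5 and a_11 undetermined.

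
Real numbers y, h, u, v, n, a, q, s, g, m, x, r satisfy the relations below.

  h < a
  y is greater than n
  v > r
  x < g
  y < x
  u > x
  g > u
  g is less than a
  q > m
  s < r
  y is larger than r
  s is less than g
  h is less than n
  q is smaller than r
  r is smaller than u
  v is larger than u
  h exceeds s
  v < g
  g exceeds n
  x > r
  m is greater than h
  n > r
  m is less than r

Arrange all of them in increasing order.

s < h < m < q < r < n < y < x < u < v < g < a

Nothing is placed below s, so it is least; from there s < h; h < m; m < q; q < r; r < n; n < y; y < x; x < u; u < v; v < g; g < a, each given directly.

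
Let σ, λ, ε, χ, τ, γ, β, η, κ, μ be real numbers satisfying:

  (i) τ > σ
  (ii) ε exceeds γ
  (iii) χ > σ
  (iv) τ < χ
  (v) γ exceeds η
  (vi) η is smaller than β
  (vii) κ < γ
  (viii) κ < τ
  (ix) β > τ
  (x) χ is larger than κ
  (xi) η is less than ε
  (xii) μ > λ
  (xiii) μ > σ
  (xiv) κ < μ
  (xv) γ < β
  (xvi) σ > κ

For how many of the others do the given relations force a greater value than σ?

Directly above σ: τ, μ, χ.
One step further: β (4 so far).
Nothing else is reachable above σ; 4 in all.

4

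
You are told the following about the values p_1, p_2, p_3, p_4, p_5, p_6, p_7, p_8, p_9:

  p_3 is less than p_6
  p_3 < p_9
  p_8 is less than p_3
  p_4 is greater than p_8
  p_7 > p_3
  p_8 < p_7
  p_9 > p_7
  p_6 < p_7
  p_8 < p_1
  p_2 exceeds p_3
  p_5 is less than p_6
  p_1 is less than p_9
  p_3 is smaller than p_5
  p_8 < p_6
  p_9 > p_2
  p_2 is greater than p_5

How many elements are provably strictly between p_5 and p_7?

The relations place p_5 below p_7. An element lies strictly between them when it is forced above p_5 and also forced below p_7.
Above p_5: {p_6, p_2, p_9}. Below p_7: {p_8, p_3, p_6}.
Intersection: {p_6} — 1.

1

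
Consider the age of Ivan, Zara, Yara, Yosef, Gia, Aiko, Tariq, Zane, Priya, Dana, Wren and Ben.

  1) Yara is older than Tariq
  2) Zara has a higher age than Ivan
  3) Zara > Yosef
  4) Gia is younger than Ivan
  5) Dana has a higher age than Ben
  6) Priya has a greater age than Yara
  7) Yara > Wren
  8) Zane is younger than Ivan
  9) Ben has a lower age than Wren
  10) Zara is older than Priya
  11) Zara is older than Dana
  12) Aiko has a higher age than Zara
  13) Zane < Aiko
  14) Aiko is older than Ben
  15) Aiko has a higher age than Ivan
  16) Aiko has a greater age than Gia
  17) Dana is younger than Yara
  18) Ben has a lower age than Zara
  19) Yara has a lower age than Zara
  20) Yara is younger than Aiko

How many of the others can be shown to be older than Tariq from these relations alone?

4

Directly above Tariq: Yara.
One step further: Priya, Zara, Aiko (4 so far).
Nothing else is reachable above Tariq; 4 in all.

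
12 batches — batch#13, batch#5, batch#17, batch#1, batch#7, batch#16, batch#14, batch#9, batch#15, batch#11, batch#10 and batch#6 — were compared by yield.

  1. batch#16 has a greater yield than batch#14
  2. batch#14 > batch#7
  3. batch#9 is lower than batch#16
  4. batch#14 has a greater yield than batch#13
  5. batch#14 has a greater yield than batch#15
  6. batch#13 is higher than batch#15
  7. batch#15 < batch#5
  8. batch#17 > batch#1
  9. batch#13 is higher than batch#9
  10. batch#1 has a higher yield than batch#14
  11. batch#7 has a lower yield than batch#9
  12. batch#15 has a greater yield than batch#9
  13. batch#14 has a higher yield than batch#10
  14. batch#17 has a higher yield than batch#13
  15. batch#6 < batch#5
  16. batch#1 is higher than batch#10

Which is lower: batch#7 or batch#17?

batch#7

batch#7 < batch#9 < batch#15 < batch#13 < batch#14 < batch#1 < batch#17, by transitivity through batch#9, batch#15, batch#13, batch#14, batch#1.
So batch#7 < batch#17; batch#7 is the lower of the two.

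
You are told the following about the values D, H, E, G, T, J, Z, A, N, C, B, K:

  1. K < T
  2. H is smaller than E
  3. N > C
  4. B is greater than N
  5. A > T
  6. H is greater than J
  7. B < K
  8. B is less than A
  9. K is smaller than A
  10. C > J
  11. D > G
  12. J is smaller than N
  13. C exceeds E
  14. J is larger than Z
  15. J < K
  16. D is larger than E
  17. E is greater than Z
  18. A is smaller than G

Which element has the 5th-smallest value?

C

Piecing the relations together gives one ordering: Z < J < H < E < C < N < B < K < T < A < G < D.
Counting 5 from the smallest end gives C.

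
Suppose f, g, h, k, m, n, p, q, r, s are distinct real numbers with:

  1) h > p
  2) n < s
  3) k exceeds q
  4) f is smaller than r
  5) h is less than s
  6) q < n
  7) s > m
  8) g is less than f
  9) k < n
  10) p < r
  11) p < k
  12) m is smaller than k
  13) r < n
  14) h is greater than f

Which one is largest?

g is not greatest since g < f; f is not greatest since f < h; m is not greatest since m < s; p is not greatest since p < r; q is not greatest since q < k; h is not greatest since h < s; k is not greatest since k < n; r is not greatest since r < n; n is not greatest since n < s.
Only s has nothing above it, so s is the largest.

s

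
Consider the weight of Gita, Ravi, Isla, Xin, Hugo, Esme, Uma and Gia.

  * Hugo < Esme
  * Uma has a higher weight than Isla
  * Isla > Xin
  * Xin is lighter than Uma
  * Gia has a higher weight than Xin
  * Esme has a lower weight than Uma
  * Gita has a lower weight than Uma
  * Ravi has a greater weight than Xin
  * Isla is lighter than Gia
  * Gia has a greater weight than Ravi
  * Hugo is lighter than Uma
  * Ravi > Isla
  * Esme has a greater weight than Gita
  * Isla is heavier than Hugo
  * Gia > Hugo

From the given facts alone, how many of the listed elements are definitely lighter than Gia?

4

From Gia the given relations immediately reach Hugo, Xin, Isla, Ravi.
Nothing else is reachable below Gia; 4 in all.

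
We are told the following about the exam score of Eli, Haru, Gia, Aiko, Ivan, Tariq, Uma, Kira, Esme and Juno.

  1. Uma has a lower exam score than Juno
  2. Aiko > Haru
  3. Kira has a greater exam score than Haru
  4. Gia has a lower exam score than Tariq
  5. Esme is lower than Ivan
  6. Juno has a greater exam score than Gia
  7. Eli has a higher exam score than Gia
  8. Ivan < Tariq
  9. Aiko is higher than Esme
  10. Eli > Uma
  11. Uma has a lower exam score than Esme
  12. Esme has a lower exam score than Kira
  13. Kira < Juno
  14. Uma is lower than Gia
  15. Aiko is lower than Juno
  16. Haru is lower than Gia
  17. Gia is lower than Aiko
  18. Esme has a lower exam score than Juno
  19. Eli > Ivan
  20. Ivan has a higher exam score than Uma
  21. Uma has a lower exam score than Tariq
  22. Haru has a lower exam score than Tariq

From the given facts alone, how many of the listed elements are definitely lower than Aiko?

4

Directly below Aiko: Haru, Gia, Esme.
One step further: Uma (4 so far).
No other element is forced below Aiko by the given relations, so the count is 4.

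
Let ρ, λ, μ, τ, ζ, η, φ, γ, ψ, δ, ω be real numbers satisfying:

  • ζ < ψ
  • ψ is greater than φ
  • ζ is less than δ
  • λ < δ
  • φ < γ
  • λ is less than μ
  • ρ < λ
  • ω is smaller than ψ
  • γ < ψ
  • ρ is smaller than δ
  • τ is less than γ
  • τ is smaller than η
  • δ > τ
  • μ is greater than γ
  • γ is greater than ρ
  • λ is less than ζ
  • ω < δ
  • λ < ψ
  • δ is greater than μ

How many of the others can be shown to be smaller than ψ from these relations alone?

The elements the relations force below ψ are τ, ρ, φ, λ, γ, ζ, ω — no chain reaches any other.
That is 7.

7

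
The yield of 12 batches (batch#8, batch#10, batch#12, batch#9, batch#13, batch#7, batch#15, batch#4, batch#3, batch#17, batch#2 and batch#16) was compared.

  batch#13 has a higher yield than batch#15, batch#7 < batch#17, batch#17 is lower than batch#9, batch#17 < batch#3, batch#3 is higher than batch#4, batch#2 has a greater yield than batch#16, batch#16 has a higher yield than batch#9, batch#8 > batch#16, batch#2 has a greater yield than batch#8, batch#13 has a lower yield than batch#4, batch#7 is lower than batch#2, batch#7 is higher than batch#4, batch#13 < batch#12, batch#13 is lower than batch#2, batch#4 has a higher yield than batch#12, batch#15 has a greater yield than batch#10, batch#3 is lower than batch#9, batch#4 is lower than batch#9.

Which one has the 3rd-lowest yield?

batch#13

Chaining the given pairs: batch#10 < batch#15 < batch#13 < batch#12 < batch#4 < batch#7 < batch#17 < batch#3 < batch#9 < batch#16 < batch#8 < batch#2.
Counting 3 from the smallest end gives batch#13.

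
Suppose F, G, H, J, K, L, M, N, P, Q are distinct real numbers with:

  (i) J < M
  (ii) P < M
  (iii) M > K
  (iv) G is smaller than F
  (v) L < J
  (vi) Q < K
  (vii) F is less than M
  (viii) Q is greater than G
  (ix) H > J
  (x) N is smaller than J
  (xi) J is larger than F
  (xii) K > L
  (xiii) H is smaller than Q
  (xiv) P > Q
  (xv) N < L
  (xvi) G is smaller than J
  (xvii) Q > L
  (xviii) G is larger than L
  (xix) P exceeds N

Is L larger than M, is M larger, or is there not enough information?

Link the given pairs in sequence: L < G; G < F; F < J; J < H; H < Q; Q < K; K < M.
Together: L < G < F < J < H < Q < K < M.
So M is larger.

M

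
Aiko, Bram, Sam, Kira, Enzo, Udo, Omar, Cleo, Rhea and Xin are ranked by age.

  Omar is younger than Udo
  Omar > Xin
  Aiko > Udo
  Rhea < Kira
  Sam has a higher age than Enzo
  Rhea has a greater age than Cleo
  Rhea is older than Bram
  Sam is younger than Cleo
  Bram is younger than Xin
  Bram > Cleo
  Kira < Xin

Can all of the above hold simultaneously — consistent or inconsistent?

consistent

Every relation is compatible with Enzo < Sam < Cleo < Bram < Rhea < Kira < Xin < Omar < Udo < Aiko; the set is consistent.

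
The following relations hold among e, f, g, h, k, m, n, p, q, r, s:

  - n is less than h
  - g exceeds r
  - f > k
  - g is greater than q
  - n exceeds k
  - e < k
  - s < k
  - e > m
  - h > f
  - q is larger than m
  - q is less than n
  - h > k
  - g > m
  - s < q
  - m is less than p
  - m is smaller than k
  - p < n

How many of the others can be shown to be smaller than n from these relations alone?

From n the given relations immediately reach q, k, p.
From those, m, e, s — 6 in total.
No other element is forced below n by the given relations, so the count is 6.

6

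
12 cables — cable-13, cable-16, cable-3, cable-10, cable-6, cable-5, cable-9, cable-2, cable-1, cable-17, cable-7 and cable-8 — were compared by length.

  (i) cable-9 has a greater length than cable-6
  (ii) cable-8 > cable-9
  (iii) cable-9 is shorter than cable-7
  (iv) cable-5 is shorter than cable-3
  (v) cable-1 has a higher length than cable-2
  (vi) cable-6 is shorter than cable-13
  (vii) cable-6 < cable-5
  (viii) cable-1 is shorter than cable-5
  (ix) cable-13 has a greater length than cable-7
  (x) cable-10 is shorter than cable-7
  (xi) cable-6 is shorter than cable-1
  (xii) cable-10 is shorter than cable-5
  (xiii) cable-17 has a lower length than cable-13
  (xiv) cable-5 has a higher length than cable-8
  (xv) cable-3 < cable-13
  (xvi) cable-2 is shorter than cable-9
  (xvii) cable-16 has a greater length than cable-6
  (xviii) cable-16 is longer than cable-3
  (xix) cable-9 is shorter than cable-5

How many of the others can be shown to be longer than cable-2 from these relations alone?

The elements the relations force above cable-2 are cable-9, cable-1, cable-7, cable-8, cable-5, cable-3, cable-13, cable-16 — no chain reaches any other.
That is 8.

8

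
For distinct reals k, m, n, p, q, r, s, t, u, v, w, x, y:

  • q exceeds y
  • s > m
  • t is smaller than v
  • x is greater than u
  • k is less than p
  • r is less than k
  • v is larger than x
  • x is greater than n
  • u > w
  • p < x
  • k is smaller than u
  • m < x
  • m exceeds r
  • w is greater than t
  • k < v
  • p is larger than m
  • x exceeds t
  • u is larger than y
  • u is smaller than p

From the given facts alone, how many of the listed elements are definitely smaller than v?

The elements the relations force below v are t, r, y, k, w, u, n, m, p, x — no chain reaches any other.
That is 10.

10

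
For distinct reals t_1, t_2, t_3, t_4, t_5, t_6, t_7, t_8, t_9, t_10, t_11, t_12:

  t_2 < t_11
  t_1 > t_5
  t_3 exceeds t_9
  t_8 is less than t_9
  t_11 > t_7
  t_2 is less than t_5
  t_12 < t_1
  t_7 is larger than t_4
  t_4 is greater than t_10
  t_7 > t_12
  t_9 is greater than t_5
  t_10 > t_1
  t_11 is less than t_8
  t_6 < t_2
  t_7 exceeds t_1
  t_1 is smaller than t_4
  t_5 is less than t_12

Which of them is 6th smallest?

Chaining the given pairs: t_6 < t_2 < t_5 < t_12 < t_1 < t_10 < t_4 < t_7 < t_11 < t_8 < t_9 < t_3.
The 6th smallest is t_10.

t_10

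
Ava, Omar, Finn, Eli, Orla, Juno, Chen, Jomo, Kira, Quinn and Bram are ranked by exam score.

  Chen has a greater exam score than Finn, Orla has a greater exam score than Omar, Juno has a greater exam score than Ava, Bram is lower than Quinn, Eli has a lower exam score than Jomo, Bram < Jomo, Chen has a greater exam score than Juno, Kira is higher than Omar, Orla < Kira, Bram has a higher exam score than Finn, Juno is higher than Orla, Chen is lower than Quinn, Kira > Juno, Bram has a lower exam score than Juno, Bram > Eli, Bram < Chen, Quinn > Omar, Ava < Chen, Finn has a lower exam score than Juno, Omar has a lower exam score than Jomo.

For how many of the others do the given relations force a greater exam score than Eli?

Directly above Eli: Bram, Jomo.
One step further: Juno, Chen, Quinn (5 so far).
One step further: Kira (6 so far).
Nothing else is reachable above Eli; 6 in all.

6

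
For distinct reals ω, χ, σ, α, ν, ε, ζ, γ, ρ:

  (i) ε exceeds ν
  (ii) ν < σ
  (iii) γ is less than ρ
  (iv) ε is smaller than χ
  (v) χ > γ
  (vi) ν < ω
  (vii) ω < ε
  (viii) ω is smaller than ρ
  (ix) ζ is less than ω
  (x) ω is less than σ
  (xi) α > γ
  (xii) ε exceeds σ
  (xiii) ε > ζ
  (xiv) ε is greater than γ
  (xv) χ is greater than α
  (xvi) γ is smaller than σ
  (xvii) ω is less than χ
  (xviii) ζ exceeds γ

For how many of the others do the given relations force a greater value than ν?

From ν the given relations immediately reach ω, σ, ε.
From those, ρ, χ — 5 in total.
No other element is forced above ν by the given relations, so the count is 5.

5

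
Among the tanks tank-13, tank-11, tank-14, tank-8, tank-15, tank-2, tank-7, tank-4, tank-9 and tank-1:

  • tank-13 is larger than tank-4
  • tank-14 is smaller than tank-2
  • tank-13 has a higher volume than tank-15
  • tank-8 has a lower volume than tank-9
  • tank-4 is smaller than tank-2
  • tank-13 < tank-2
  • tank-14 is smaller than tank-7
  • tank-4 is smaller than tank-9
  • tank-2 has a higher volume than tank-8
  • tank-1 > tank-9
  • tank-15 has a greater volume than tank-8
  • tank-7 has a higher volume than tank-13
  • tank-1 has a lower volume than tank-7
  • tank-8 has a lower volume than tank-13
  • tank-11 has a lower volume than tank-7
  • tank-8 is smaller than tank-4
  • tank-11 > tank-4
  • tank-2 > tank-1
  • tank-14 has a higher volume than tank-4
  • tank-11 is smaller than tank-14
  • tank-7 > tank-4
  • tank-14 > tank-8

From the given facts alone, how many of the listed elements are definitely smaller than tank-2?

Directly below tank-2: tank-8, tank-4, tank-14, tank-1, tank-13.
One step further: tank-15, tank-9, tank-11 (8 so far).
No other element is forced below tank-2 by the given relations, so the count is 8.

8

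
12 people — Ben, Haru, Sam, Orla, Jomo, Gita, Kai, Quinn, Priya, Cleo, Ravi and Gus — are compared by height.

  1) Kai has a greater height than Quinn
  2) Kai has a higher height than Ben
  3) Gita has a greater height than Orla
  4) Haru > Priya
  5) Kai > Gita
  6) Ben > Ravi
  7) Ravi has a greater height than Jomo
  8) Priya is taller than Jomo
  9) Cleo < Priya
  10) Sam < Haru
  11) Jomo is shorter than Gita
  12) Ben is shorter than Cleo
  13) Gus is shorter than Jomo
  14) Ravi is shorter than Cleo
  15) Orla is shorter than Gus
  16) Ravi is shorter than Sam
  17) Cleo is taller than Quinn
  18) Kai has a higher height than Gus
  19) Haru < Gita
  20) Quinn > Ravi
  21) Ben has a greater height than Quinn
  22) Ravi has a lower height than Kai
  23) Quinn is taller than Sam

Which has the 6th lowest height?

Quinn

The consecutive relations fix a unique order: Orla < Gus < Jomo < Ravi < Sam < Quinn < Ben < Cleo < Priya < Haru < Gita < Kai.
The 6th smallest is Quinn.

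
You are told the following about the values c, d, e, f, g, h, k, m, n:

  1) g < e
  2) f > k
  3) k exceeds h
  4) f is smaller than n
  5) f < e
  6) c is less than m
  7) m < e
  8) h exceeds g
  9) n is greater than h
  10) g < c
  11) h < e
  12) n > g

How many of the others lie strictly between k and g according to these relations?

1

Chaining upward from g reaches: h, c, m, f, n, e.
Chaining downward from k reaches: h.
Strictly between g and k are those in both lists: h — 1 element.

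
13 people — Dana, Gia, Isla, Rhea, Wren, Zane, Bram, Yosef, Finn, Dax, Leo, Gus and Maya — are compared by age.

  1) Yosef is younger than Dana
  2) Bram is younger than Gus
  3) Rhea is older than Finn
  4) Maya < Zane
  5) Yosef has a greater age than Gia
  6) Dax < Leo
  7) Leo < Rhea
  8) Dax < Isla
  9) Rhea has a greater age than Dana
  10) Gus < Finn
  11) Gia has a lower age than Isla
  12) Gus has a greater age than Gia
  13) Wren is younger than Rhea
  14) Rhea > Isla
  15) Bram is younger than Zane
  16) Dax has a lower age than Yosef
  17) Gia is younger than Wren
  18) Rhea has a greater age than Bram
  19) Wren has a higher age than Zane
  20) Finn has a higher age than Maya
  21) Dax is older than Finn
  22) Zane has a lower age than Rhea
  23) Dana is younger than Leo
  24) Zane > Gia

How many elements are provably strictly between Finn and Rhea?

Chaining upward from Finn reaches: Dax, Yosef, Isla, Dana, Leo.
Chaining downward from Rhea reaches: Gia, Bram, Gus, Maya, Zane, Wren, Dax, Yosef, Isla, Dana, Leo.
Strictly between Finn and Rhea are those in both lists: Dax, Yosef, Isla, Dana, Leo — 5 elements.

5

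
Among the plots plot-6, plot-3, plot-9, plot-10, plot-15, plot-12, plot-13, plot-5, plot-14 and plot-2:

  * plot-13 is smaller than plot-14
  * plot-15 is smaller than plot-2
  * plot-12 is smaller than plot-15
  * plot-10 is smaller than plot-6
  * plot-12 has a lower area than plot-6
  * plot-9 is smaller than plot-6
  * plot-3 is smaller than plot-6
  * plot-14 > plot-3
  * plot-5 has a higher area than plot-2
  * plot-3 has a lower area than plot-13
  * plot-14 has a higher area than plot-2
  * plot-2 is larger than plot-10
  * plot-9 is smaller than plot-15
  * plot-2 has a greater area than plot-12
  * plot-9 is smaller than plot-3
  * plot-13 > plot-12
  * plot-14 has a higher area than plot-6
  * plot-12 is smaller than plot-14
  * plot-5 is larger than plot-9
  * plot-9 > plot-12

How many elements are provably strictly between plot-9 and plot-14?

5

The relations place plot-9 below plot-14. An element lies strictly between them when it is forced above plot-9 and also forced below plot-14.
Above plot-9: {plot-15, plot-3, plot-6, plot-2, plot-13, plot-5}. Below plot-14: {plot-12, plot-10, plot-15, plot-3, plot-6, plot-2, plot-13}.
Intersection: {plot-15, plot-3, plot-6, plot-2, plot-13} — 5.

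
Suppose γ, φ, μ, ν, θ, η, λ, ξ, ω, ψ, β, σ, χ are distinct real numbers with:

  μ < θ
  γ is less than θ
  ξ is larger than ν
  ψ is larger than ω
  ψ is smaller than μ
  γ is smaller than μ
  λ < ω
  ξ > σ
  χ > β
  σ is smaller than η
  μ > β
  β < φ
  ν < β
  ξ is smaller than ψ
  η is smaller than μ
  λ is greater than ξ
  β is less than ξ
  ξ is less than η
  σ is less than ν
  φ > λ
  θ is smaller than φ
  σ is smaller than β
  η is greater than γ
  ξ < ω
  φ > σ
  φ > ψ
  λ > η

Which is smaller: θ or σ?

σ

Link the given pairs in sequence: σ < ν; ν < β; β < ξ; ξ < η; η < λ; λ < ω; ω < ψ; ψ < μ; μ < θ.
Together: σ < ν < β < ξ < η < λ < ω < ψ < μ < θ.
So σ < θ; σ is the smaller of the two.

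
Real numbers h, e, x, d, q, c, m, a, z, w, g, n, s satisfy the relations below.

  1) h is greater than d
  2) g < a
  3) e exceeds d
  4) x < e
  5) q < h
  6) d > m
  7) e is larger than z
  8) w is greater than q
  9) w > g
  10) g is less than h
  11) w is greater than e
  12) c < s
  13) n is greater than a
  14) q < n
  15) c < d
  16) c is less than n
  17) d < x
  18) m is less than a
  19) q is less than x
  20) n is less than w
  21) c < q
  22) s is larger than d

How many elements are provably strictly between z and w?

1

The relations place z below w. An element lies strictly between them when it is forced above z and also forced below w.
Above z: {e}. Below w: {c, g, m, d, q, a, x, e, n}.
Intersection: {e} — 1.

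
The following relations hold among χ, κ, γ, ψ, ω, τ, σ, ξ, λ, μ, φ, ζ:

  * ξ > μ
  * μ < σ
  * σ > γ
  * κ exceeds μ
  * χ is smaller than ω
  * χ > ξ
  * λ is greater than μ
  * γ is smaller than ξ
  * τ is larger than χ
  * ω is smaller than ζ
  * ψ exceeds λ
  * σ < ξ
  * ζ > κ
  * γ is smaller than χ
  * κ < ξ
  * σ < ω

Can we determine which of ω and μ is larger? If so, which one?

μ < κ and κ < ξ give μ < ξ.
Then ξ < χ extends the chain to χ.
With χ < ω: μ < κ < ξ < χ < ω.
So ω is larger.

ω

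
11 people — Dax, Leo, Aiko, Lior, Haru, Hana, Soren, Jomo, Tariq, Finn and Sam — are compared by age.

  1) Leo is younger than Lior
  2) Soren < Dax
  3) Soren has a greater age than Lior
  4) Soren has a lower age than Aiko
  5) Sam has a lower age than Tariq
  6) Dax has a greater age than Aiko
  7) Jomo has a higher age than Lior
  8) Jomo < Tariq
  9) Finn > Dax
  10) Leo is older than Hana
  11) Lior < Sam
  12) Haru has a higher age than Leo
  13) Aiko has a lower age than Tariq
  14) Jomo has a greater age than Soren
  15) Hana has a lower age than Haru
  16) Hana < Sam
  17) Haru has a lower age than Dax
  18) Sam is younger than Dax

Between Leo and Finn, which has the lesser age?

Leo < Lior and Lior < Soren give Leo < Soren.
With Soren < Aiko: Leo < Lior < Soren < Aiko.
With Aiko < Dax: Leo < Lior < Soren < Aiko < Dax.
With Dax < Finn: Leo < Lior < Soren < Aiko < Dax < Finn.
So Leo < Finn; Leo is the younger of the two.

Leo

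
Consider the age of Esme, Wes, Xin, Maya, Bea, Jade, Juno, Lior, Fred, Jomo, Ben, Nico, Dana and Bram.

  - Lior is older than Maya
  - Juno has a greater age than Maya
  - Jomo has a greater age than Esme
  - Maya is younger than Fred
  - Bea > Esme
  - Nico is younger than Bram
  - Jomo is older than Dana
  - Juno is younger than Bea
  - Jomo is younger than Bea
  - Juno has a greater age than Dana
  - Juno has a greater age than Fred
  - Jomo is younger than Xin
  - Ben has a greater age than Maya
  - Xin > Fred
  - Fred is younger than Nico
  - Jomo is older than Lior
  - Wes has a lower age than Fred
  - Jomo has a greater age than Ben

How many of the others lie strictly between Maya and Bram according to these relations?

2

The relations place Maya below Bram. An element lies strictly between them when it is forced above Maya and also forced below Bram.
Above Maya: {Fred, Nico, Ben, Lior, Juno, Jomo, Bea, Xin}. Below Bram: {Wes, Fred, Nico}.
Intersection: {Fred, Nico} — 2.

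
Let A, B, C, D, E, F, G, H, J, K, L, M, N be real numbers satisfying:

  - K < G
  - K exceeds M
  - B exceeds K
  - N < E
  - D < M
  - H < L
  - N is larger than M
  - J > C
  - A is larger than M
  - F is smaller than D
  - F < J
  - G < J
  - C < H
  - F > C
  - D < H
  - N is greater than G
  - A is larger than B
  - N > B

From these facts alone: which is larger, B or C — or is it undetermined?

B

Following the relations from C: C < F < D < M < K < B.
So B is larger.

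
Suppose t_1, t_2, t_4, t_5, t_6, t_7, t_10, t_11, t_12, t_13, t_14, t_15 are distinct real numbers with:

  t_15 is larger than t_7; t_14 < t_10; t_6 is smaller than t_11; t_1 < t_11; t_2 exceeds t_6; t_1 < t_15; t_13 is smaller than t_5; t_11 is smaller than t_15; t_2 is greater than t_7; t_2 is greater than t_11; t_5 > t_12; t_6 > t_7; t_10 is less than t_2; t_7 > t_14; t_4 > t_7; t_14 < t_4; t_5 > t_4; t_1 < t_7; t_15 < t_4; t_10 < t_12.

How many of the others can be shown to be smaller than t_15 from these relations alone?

5

From t_15 the given relations immediately reach t_1, t_7, t_11.
From those, t_14, t_6 — 5 in total.
Nothing else is reachable below t_15; 5 in all.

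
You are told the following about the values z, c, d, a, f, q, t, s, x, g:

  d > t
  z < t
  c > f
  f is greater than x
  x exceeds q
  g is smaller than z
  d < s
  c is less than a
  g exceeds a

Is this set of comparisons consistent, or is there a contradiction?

The single ordering q < x < f < c < a < g < z < t < d < s satisfies every listed relation, so no contradiction arises.

consistent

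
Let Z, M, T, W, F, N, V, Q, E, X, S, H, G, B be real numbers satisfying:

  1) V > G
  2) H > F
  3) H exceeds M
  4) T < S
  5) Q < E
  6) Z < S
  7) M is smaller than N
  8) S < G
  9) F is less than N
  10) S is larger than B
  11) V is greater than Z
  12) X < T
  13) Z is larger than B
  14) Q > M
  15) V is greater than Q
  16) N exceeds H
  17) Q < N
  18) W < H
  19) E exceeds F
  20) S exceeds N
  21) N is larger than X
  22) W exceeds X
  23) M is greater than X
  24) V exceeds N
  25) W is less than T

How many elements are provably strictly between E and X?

2

The relations place X below E. An element lies strictly between them when it is forced above X and also forced below E.
Above X: {M, W, Q, H, T, N, S, G, V}. Below E: {F, M, Q}.
Intersection: {M, Q} — 2.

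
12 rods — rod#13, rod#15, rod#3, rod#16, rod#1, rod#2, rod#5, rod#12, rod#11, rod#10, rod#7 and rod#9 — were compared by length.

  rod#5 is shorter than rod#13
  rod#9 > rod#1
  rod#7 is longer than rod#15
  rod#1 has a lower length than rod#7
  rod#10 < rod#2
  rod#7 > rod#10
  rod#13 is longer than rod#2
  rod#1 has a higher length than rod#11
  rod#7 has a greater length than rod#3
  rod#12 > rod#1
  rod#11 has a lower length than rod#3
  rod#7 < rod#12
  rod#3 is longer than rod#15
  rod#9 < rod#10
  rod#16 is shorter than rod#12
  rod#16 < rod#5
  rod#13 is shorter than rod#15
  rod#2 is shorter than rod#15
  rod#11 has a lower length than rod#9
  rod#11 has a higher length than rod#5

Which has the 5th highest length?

Piecing the relations together gives one ordering: rod#16 < rod#5 < rod#11 < rod#1 < rod#9 < rod#10 < rod#2 < rod#13 < rod#15 < rod#3 < rod#7 < rod#12.
The 5th largest is rod#13.

rod#13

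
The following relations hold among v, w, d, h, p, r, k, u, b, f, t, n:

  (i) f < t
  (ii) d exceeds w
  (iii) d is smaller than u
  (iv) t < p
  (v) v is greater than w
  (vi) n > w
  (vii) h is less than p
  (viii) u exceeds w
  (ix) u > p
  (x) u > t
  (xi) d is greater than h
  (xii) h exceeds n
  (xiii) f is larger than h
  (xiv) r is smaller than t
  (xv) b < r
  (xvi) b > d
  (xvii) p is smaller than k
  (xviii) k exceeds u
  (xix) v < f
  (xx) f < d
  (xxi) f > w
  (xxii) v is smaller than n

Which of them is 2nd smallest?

The consecutive relations fix a unique order: w < v < n < h < f < d < b < r < t < p < u < k.
The 2nd smallest is v.

v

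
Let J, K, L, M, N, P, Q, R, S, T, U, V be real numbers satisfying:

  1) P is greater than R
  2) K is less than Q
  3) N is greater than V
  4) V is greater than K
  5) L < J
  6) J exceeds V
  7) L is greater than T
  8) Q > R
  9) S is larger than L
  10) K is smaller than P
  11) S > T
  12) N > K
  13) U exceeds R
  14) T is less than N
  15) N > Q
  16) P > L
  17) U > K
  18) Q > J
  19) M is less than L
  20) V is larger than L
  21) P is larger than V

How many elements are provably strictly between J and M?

2

The relations place M below J. An element lies strictly between them when it is forced above M and also forced below J.
Above M: {L, S, V, P, Q, N}. Below J: {T, L, K, V}.
Intersection: {L, V} — 2.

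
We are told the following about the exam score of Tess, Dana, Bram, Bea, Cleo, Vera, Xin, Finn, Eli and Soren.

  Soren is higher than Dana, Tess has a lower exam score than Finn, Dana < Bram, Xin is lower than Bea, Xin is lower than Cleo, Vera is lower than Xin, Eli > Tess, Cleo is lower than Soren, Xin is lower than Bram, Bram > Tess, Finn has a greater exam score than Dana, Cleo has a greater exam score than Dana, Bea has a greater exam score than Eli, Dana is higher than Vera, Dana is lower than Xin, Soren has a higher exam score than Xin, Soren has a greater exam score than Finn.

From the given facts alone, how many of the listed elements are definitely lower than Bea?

5

Directly below Bea: Eli, Xin.
One step further: Vera, Tess, Dana (5 so far).
Nothing else is reachable below Bea; 5 in all.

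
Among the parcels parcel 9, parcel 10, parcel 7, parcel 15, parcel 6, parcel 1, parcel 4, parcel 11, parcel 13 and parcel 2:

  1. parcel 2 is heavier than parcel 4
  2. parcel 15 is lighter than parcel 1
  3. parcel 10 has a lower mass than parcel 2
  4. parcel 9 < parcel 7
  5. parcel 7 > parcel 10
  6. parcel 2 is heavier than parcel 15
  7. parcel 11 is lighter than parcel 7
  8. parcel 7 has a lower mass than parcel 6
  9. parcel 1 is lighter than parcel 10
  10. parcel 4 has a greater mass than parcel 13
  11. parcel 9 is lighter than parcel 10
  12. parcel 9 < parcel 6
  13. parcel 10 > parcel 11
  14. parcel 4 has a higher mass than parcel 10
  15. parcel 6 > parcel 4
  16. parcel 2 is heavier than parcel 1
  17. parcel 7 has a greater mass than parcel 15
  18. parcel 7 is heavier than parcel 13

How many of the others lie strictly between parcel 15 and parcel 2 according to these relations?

3

The relations place parcel 15 below parcel 2. An element lies strictly between them when it is forced above parcel 15 and also forced below parcel 2.
Above parcel 15: {parcel 1, parcel 10, parcel 4, parcel 7, parcel 6}. Below parcel 2: {parcel 9, parcel 13, parcel 11, parcel 1, parcel 10, parcel 4}.
Intersection: {parcel 1, parcel 10, parcel 4} — 3.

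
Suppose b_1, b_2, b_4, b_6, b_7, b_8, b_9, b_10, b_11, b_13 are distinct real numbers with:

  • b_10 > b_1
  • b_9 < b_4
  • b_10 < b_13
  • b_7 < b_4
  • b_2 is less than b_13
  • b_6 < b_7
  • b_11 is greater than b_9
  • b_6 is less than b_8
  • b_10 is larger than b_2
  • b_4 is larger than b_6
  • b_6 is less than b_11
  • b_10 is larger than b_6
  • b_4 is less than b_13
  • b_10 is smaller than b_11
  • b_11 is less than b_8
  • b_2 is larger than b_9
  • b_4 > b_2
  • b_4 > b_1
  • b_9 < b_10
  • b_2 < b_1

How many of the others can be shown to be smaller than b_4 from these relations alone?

5

From b_4 the given relations immediately reach b_9, b_2, b_1, b_6, b_7.
Nothing else is reachable below b_4; 5 in all.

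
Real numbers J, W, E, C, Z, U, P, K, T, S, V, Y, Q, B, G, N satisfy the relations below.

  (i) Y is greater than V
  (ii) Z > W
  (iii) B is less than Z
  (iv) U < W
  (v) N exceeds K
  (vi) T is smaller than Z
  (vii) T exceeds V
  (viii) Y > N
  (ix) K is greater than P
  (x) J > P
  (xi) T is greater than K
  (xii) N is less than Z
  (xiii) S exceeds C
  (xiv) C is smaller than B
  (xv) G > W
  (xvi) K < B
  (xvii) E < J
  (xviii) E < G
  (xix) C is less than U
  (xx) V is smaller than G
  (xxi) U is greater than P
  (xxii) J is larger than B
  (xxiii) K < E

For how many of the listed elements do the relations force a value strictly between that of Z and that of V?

1

Chaining upward from V reaches: T, G, Y.
Chaining downward from Z reaches: P, K, T, N, C, U, W, B.
Strictly between V and Z are those in both lists: T — 1 element.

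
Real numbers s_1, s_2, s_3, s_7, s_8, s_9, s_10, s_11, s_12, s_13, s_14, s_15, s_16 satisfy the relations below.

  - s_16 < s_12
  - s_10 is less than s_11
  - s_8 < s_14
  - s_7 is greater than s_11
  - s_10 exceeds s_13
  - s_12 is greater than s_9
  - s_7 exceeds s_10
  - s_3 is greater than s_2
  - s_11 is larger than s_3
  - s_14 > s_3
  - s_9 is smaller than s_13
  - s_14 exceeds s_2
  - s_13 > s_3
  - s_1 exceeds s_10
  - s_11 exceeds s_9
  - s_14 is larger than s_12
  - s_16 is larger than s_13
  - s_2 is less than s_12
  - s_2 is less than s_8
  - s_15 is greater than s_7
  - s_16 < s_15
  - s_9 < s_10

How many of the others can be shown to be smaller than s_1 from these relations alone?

5

From s_1 the given relations immediately reach s_10.
From those, s_9, s_13 — 3 in total.
From those, s_3 — 4 in total.
From those, s_2 — 5 in total.
No other element is forced below s_1 by the given relations, so the count is 5.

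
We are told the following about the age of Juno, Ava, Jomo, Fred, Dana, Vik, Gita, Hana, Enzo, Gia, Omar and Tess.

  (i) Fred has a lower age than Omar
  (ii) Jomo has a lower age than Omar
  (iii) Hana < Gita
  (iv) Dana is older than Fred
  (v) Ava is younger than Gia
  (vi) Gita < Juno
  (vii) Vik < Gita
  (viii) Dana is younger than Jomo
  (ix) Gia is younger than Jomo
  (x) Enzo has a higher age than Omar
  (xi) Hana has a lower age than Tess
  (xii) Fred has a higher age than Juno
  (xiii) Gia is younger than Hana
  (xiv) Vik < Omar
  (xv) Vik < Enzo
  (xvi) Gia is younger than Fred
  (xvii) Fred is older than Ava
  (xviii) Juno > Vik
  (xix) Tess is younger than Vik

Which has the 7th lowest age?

Juno

Chaining the given pairs: Ava < Gia < Hana < Tess < Vik < Gita < Juno < Fred < Dana < Jomo < Omar < Enzo.
The 7th smallest is Juno.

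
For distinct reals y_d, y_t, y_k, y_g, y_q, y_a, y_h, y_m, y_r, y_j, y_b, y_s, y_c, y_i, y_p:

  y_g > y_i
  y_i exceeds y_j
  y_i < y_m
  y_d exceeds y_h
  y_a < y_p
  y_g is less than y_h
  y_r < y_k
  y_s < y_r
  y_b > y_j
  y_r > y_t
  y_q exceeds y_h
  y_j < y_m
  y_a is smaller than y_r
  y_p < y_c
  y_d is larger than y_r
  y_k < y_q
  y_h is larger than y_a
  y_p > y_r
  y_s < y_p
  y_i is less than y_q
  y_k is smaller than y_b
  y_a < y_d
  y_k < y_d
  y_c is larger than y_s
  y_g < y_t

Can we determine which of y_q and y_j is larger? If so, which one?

y_q

y_j < y_i < y_g < y_t < y_r < y_k < y_q, by transitivity through y_i, y_g, y_t, y_r, y_k.
So y_q is larger.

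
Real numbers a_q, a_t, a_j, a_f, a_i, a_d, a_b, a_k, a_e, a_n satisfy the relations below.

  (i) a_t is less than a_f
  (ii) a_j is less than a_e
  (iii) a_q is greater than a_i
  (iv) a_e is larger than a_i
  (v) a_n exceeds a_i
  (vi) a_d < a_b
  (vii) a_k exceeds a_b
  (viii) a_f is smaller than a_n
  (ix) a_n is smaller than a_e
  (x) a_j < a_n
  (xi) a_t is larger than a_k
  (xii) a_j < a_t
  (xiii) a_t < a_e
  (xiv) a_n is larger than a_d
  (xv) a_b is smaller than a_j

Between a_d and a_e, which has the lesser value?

a_d

a_d < a_b and a_b < a_k give a_d < a_k.
Then a_k < a_t extends the chain to a_t.
Then a_t < a_f extends the chain to a_f.
Then a_f < a_n extends the chain to a_n.
Then a_n < a_e extends the chain to a_e.
So a_d < a_e; a_d is the smaller of the two.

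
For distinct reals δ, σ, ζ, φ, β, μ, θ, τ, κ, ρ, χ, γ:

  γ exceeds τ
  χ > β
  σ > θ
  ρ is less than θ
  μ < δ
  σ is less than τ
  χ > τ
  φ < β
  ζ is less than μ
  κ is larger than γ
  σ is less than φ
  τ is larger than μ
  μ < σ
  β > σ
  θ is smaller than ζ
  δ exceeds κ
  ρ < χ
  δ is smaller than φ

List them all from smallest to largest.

Nothing is placed below ρ, so it is least; from there ρ < θ; θ < ζ; ζ < μ; μ < σ; σ < τ; τ < γ; γ < κ; κ < δ; δ < φ; φ < β; β < χ, each given directly.

ρ < θ < ζ < μ < σ < τ < γ < κ < δ < φ < β < χ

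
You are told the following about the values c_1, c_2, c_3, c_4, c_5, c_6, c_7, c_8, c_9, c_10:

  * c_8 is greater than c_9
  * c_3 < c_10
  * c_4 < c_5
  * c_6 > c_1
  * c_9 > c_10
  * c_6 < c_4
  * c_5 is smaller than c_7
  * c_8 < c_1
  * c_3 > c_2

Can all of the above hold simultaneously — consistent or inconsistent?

Every relation is compatible with c_2 < c_3 < c_10 < c_9 < c_8 < c_1 < c_6 < c_4 < c_5 < c_7; the set is consistent.

consistent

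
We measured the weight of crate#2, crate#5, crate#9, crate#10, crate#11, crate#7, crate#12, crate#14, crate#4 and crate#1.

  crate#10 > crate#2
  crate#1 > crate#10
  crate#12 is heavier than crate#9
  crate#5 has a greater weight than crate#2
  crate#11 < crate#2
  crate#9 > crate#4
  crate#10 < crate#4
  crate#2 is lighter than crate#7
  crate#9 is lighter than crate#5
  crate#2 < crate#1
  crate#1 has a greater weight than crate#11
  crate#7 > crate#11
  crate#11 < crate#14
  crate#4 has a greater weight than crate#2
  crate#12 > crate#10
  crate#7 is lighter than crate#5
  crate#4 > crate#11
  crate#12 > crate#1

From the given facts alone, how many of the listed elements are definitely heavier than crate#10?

Directly above crate#10: crate#1, crate#4, crate#12.
One step further: crate#9 (4 so far).
One step further: crate#5 (5 so far).
No other element is forced above crate#10 by the given relations, so the count is 5.

5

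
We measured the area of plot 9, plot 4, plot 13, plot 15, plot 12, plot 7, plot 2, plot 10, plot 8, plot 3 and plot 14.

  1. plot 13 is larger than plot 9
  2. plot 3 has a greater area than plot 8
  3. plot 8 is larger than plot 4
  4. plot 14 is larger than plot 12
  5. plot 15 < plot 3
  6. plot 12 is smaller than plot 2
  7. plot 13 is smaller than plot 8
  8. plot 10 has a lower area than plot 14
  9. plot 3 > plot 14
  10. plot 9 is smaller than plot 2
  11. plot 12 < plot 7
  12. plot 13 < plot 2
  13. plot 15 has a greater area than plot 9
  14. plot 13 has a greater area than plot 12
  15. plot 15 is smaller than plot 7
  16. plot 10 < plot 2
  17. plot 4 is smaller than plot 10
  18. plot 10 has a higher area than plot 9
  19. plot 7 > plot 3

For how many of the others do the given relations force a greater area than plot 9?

From plot 9 the given relations immediately reach plot 13, plot 15, plot 10, plot 2.
From those, plot 8, plot 14, plot 3, plot 7 — 8 in total.
No other element is forced above plot 9 by the given relations, so the count is 8.

8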